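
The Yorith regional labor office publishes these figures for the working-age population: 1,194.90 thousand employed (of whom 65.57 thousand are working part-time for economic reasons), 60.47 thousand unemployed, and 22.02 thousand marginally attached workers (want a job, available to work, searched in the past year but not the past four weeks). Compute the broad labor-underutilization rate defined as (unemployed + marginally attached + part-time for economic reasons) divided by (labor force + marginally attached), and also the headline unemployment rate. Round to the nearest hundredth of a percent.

Labor force = 1,194.90 + 60.47 = 1,255.37 thousand.
Numerator = 60.47 + 22.02 + 65.57 = 148.06 thousand.
Denominator = 1,255.37 + 22.02 = 1,277.39 thousand.
Broad rate = 148.06 / 1,277.39 = 11.59%.
Headline unemployment rate = 60.47 / 1,255.37 = 4.82%.

Broad underutilization rate ≈ 11.59%; headline unemployment rate ≈ 4.82%.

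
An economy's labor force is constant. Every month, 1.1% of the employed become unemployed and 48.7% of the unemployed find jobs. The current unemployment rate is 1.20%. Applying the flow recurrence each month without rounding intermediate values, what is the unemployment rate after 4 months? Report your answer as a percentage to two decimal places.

With a fixed labor force, u_{t+1} = u_t + s·(1−u_t) − f·u_t = u_t·(1−s−f) + s.
Here 1−s−f = 0.502 and s = 0.011.
u_1 = 0.012000 × 0.502 + 0.011 = 0.017024.
u_2 = 0.017024 × 0.502 + 0.011 = 0.019546.
u_3 = 0.019546 × 0.502 + 0.011 = 0.020812.
u_4 = 0.020812 × 0.502 + 0.011 = 0.021448.

Unemployment rate after four months ≈ 2.14%.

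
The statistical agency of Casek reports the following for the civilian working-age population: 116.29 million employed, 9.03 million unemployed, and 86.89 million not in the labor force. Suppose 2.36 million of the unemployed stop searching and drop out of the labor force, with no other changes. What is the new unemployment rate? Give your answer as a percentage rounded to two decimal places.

New unemployment rate ≈ 5.42%.

Initially, labor force = 116.29 + 9.03 = 125.32 million, so u = 9.03/125.32 = 7.21%.
After the change, unemployed and labor force both fall by 2.36 → E = 116.29, U = 6.67, labor force = 122.96 million.
New unemployment rate = 6.67 / 122.96 = 5.42%.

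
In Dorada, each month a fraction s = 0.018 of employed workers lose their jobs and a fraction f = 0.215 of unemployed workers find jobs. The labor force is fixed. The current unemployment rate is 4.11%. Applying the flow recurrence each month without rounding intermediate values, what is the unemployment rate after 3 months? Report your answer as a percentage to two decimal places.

With a fixed labor force, u_{t+1} = u_t + s·(1−u_t) − f·u_t = u_t·(1−s−f) + s.
Here 1−s−f = 0.767 and s = 0.018.
u_1 = 0.041100 × 0.767 + 0.018 = 0.049524.
u_2 = 0.049524 × 0.767 + 0.018 = 0.055985.
u_3 = 0.055985 × 0.767 + 0.018 = 0.060940.

Unemployment rate after three months ≈ 6.09%.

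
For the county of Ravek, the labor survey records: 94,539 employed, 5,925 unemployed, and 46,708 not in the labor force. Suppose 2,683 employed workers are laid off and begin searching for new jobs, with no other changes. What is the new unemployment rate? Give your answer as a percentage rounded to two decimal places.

Initially, labor force = 94,539 + 5,925 = 100,464, so u = 5,925/100,464 = 5.90%.
After the change, employed falls and unemployed rises by 2,683; labor force unchanged → E = 91,856, U = 8,608, labor force = 100,464.
New unemployment rate = 8,608 / 100,464 = 8.57%.

New unemployment rate ≈ 8.57%.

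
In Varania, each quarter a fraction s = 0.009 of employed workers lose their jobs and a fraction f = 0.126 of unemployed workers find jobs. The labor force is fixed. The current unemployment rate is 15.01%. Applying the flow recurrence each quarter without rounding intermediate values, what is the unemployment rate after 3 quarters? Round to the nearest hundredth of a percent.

With a fixed labor force, u_{t+1} = u_t + s·(1−u_t) − f·u_t = u_t·(1−s−f) + s.
Here 1−s−f = 0.865 and s = 0.009.
u_1 = 0.150100 × 0.865 + 0.009 = 0.138837.
u_2 = 0.138837 × 0.865 + 0.009 = 0.129094.
u_3 = 0.129094 × 0.865 + 0.009 = 0.120666.

Unemployment rate after three quarters ≈ 12.07%.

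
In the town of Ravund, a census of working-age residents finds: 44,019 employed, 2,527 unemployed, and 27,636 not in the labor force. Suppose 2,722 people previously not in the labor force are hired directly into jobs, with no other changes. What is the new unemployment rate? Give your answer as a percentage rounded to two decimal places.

Initially, labor force = 44,019 + 2,527 = 46,546, so u = 2,527/46,546 = 5.43%.
After the change, employed and labor force both rise by 2,722; unemployed unchanged → E = 46,741, U = 2,527, labor force = 49,268.
New unemployment rate = 2,527 / 49,268 = 5.13%.

New unemployment rate ≈ 5.13%.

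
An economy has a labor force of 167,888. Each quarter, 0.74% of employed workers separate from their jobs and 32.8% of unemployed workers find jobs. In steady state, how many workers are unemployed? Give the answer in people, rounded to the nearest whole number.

About 3,704 are unemployed in steady state.

Steady-state unemployment rate u* = s/(s+f) = 0.74/(0.74+32.8) = 0.022063.
Unemployed = u* × labor force = 0.022063 × 167,888 ≈ 3,704.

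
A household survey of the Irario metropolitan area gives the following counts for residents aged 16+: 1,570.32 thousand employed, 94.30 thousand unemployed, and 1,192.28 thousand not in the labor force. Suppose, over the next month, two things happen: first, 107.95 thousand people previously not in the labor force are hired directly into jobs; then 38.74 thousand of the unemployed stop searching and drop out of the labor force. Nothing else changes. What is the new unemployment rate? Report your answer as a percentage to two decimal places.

New unemployment rate ≈ 3.20%.

Initially, labor force = 1,570.32 + 94.30 = 1,664.62 thousand, so u = 94.30/1,664.62 = 5.66%.
After the first change, employed and labor force both rise by 107.95; unemployed unchanged → E = 1,678.27, U = 94.30, labor force = 1,772.57 thousand.
After the second change, unemployed and labor force both fall by 38.74 → E = 1,678.27, U = 55.56, labor force = 1,733.83 thousand.
New unemployment rate = 55.56 / 1,733.83 = 3.20%.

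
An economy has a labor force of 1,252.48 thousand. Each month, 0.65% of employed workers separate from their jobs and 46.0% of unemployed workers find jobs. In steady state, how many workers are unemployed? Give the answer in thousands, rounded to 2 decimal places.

About 17.45 thousand are unemployed in steady state.

Steady-state unemployment rate u* = s/(s+f) = 0.65/(0.65+46.0) = 0.013934.
Unemployed = u* × labor force = 0.013934 × 1,252.48 ≈ 17.45 thousand.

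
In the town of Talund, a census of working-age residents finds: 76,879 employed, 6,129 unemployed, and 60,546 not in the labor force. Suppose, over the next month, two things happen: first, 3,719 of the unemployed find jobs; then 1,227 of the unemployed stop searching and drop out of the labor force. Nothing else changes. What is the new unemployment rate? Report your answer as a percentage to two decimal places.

Initially, labor force = 76,879 + 6,129 = 83,008, so u = 6,129/83,008 = 7.38%.
After the first change, unemployed falls and employed rises by 3,719; labor force unchanged → E = 80,598, U = 2,410, labor force = 83,008.
After the second change, unemployed and labor force both fall by 1,227 → E = 80,598, U = 1,183, labor force = 81,781.
New unemployment rate = 1,183 / 81,781 = 1.45%.

New unemployment rate ≈ 1.45%.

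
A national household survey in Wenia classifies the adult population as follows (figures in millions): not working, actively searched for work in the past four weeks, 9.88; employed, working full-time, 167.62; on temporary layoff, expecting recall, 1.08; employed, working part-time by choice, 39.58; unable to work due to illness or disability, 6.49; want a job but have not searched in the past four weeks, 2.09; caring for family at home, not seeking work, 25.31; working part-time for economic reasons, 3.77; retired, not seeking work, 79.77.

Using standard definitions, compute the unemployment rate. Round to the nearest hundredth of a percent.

Employed = 167.62 + 39.58 + 3.77 = 210.97 million (anyone who worked, including part-time for economic reasons, counts as employed).
Unemployed = 9.88 + 1.08 = 10.96 million (jobless and actively searching, or on temporary layoff).
Labor force = 210.97 + 10.96 = 221.93 million.
Unemployment rate = 10.96 / 221.93 = 4.94%.

Unemployment rate ≈ 4.94%.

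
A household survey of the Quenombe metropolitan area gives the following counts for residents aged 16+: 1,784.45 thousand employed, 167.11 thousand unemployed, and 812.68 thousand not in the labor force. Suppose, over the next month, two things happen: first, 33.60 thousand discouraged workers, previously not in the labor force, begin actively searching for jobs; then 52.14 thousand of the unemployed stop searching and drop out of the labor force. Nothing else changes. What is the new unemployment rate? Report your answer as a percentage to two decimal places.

New unemployment rate ≈ 7.69%.

Initially, labor force = 1,784.45 + 167.11 = 1,951.56 thousand, so u = 167.11/1,951.56 = 8.56%.
After the first change, unemployed and labor force both rise by 33.60 → E = 1,784.45, U = 200.71, labor force = 1,985.16 thousand.
After the second change, unemployed and labor force both fall by 52.14 → E = 1,784.45, U = 148.57, labor force = 1,933.02 thousand.
New unemployment rate = 148.57 / 1,933.02 = 7.69%.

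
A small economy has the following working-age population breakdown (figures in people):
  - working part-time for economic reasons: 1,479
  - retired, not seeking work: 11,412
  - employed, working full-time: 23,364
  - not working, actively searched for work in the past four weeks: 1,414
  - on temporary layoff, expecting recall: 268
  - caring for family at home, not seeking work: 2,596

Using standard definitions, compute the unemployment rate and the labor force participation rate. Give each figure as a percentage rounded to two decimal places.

Employed = 1,479 + 23,364 = 24,843 (anyone who worked, including part-time for economic reasons, counts as employed).
Unemployed = 1,414 + 268 = 1,682 (jobless and actively searching, or on temporary layoff).
Labor force = 24,843 + 1,682 = 26,525.
Not in labor force = 11,412 + 2,596 = 14,008 (those not working and not actively searching are outside the labor force).
Civilian working-age population = 26,525 + 14,008 = 40,533.
Unemployment rate = 1,682 / 26,525 = 6.34%.
Labor force participation rate = 26,525 / 40,533 = 65.44%.

Unemployment rate ≈ 6.34%; labor force participation rate ≈ 65.44%.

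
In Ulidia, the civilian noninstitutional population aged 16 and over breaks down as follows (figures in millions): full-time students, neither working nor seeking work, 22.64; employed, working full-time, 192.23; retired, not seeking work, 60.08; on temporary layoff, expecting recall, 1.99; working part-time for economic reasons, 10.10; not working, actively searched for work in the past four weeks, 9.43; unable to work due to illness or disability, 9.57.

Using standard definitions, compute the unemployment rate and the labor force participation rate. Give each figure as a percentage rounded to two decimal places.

Employed = 192.23 + 10.10 = 202.33 million (anyone who worked, including part-time for economic reasons, counts as employed).
Unemployed = 1.99 + 9.43 = 11.42 million (jobless and actively searching, or on temporary layoff).
Labor force = 202.33 + 11.42 = 213.75 million.
Not in labor force = 22.64 + 60.08 + 9.57 = 92.29 million (those not working and not actively searching are outside the labor force).
Civilian working-age population = 213.75 + 92.29 = 306.04 million.
Unemployment rate = 11.42 / 213.75 = 5.34%.
Labor force participation rate = 213.75 / 306.04 = 69.84%.

Unemployment rate ≈ 5.34%; labor force participation rate ≈ 69.84%.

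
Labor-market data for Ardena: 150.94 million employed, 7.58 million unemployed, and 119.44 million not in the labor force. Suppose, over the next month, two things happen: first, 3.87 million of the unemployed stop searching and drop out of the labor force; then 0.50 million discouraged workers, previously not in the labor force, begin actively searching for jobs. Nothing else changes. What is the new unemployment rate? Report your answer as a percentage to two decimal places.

New unemployment rate ≈ 2.71%.

Initially, labor force = 150.94 + 7.58 = 158.52 million, so u = 7.58/158.52 = 4.78%.
After the first change, unemployed and labor force both fall by 3.87 → E = 150.94, U = 3.71, labor force = 154.65 million.
After the second change, unemployed and labor force both rise by 0.50 → E = 150.94, U = 4.21, labor force = 155.15 million.
New unemployment rate = 4.21 / 155.15 = 2.71%.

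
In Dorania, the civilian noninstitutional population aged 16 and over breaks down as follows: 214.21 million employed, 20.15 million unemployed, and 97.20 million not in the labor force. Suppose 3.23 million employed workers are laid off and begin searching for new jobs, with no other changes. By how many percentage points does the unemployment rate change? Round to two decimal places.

Initially, labor force = 214.21 + 20.15 = 234.36 million, so u = 20.15/234.36 = 8.60%.
After the change, employed falls and unemployed rises by 3.23; labor force unchanged → E = 210.98, U = 23.38, labor force = 234.36 million.
New unemployment rate = 23.38 / 234.36 = 9.98%.
Change = 9.98% − 8.60% = +1.38 percentage points.

The unemployment rate changes by +1.38 percentage points.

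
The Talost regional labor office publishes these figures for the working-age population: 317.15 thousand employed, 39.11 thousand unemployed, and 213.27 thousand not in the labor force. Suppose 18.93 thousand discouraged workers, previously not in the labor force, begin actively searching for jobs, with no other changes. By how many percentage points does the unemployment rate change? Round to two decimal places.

Initially, labor force = 317.15 + 39.11 = 356.26 thousand, so u = 39.11/356.26 = 10.98%.
After the change, unemployed and labor force both rise by 18.93 → E = 317.15, U = 58.04, labor force = 375.19 thousand.
New unemployment rate = 58.04 / 375.19 = 15.47%.
Change = 15.47% − 10.98% = +4.49 percentage points.

The unemployment rate changes by +4.49 percentage points.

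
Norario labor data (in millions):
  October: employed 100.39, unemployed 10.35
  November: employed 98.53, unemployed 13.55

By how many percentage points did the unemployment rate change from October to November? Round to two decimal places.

October: labor force = 100.39 + 10.35 = 110.74; u = 10.35/110.74 = 9.35%.
November: labor force = 98.53 + 13.55 = 112.08; u = 13.55/112.08 = 12.09%.
Change = 12.09% − 9.35% = +2.74 pp.

The unemployment rate changed by +2.74 percentage points.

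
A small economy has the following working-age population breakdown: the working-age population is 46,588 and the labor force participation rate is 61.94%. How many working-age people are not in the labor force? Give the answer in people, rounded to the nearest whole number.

Share not in the labor force = 1 − 0.6194 = 0.3806.
Not in labor force = 0.3806 × 46,588 ≈ 17,731.

About 17,731 are not in the labor force.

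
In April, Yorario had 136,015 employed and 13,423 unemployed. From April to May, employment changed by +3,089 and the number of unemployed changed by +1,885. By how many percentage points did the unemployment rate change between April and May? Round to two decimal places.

April: labor force = 136,015 + 13,423 = 149,438; u = 13,423/149,438 = 8.98%.
May: labor force = 139,104 + 15,308 = 154,412; u = 15,308/154,412 = 9.91%.
Change = 9.91% − 8.98% = +0.93 pp.

The unemployment rate changed by +0.93 percentage points.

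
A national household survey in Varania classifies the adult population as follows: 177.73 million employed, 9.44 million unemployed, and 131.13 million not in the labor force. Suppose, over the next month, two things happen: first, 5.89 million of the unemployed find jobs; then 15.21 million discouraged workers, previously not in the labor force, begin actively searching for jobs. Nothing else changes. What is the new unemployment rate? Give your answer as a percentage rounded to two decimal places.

Initially, labor force = 177.73 + 9.44 = 187.17 million, so u = 9.44/187.17 = 5.04%.
After the first change, unemployed falls and employed rises by 5.89; labor force unchanged → E = 183.62, U = 3.55, labor force = 187.17 million.
After the second change, unemployed and labor force both rise by 15.21 → E = 183.62, U = 18.76, labor force = 202.38 million.
New unemployment rate = 18.76 / 202.38 = 9.27%.

New unemployment rate ≈ 9.27%.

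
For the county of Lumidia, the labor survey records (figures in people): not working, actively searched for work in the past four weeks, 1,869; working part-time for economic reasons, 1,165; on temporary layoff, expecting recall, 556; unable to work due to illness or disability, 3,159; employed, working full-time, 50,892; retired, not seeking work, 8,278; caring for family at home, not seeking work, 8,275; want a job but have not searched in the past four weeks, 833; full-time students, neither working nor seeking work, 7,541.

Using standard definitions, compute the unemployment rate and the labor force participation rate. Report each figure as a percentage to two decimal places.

Unemployment rate ≈ 4.45%; labor force participation rate ≈ 65.98%.

Employed = 1,165 + 50,892 = 52,057 (anyone who worked, including part-time for economic reasons, counts as employed).
Unemployed = 1,869 + 556 = 2,425 (jobless and actively searching, or on temporary layoff).
Labor force = 52,057 + 2,425 = 54,482.
Not in labor force = 3,159 + 8,278 + 8,275 + 833 + 7,541 = 28,086 (those not working and not actively searching are outside the labor force — including those who want a job but have given up searching).
Civilian working-age population = 54,482 + 28,086 = 82,568.
Unemployment rate = 2,425 / 54,482 = 4.45%.
Labor force participation rate = 54,482 / 82,568 = 65.98%.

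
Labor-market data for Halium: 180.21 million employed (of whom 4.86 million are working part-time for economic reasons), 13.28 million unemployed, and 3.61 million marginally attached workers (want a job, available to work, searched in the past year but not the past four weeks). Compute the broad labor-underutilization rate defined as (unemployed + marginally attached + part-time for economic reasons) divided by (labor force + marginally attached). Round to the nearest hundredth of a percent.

Broad underutilization rate ≈ 11.04%.

Labor force = 180.21 + 13.28 = 193.49 million.
Numerator = 13.28 + 3.61 + 4.86 = 21.75 million.
Denominator = 193.49 + 3.61 = 197.10 million.
Broad rate = 21.75 / 197.10 = 11.04%.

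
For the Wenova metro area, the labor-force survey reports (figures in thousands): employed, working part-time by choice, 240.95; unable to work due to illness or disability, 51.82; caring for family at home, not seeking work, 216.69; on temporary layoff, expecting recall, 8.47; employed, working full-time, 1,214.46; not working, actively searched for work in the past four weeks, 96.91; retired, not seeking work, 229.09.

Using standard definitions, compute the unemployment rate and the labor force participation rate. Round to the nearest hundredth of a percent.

Employed = 240.95 + 1,214.46 = 1,455.41 thousand.
Unemployed = 8.47 + 96.91 = 105.38 thousand (jobless and actively searching, or on temporary layoff).
Labor force = 1,455.41 + 105.38 = 1,560.79 thousand.
Not in labor force = 51.82 + 216.69 + 229.09 = 497.60 thousand (those not working and not actively searching are outside the labor force).
Civilian working-age population = 1,560.79 + 497.60 = 2,058.39 thousand.
Unemployment rate = 105.38 / 1,560.79 = 6.75%.
Labor force participation rate = 1,560.79 / 2,058.39 = 75.83%.

Unemployment rate ≈ 6.75%; labor force participation rate ≈ 75.83%.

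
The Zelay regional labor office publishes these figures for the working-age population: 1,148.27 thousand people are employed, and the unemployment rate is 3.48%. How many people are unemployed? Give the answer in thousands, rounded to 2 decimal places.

Let U be the number unemployed. The labor force is E + U, and U/(E+U) = 0.0348.
So U = 0.0348 × 1,148.27 / (1 − 0.0348) = 39.9598 / 0.9652 ≈ 41.40 thousand.

About 41.40 thousand are unemployed.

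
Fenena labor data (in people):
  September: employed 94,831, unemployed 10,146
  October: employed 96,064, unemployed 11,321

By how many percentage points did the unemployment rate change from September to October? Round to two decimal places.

The unemployment rate changed by +0.88 percentage points.

September: labor force = 94,831 + 10,146 = 104,977; u = 10,146/104,977 = 9.66%.
October: labor force = 96,064 + 11,321 = 107,385; u = 11,321/107,385 = 10.54%.
Change = 10.54% − 9.66% = +0.88 pp.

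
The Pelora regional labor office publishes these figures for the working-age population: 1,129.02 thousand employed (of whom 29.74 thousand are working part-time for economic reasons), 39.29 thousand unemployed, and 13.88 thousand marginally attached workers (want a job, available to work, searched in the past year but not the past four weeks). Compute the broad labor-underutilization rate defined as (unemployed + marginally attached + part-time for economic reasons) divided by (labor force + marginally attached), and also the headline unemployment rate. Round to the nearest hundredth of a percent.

Broad underutilization rate ≈ 7.01%; headline unemployment rate ≈ 3.36%.

Labor force = 1,129.02 + 39.29 = 1,168.31 thousand.
Numerator = 39.29 + 13.88 + 29.74 = 82.91 thousand.
Denominator = 1,168.31 + 13.88 = 1,182.19 thousand.
Broad rate = 82.91 / 1,182.19 = 7.01%.
Headline unemployment rate = 39.29 / 1,168.31 = 3.36%.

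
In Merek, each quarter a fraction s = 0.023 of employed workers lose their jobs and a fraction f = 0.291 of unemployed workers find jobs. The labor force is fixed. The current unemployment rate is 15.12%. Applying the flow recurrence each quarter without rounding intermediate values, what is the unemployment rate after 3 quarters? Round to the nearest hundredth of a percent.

Unemployment rate after three quarters ≈ 9.84%.

With a fixed labor force, u_{t+1} = u_t + s·(1−u_t) − f·u_t = u_t·(1−s−f) + s.
Here 1−s−f = 0.686 and s = 0.023.
u_1 = 0.151200 × 0.686 + 0.023 = 0.126723.
u_2 = 0.126723 × 0.686 + 0.023 = 0.109932.
u_3 = 0.109932 × 0.686 + 0.023 = 0.098413.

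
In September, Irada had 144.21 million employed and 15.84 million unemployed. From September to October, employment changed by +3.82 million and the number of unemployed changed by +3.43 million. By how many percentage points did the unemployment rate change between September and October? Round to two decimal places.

September: labor force = 144.21 + 15.84 = 160.05; u = 15.84/160.05 = 9.90%.
October: labor force = 148.03 + 19.27 = 167.30; u = 19.27/167.30 = 11.52%.
Change = 11.52% − 9.90% = +1.62 pp.

The unemployment rate changed by +1.62 percentage points.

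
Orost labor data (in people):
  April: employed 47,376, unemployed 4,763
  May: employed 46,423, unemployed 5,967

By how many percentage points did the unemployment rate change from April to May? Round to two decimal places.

April: labor force = 47,376 + 4,763 = 52,139; u = 4,763/52,139 = 9.14%.
May: labor force = 46,423 + 5,967 = 52,390; u = 5,967/52,390 = 11.39%.
Change = 11.39% − 9.14% = +2.25 pp.

The unemployment rate changed by +2.25 percentage points.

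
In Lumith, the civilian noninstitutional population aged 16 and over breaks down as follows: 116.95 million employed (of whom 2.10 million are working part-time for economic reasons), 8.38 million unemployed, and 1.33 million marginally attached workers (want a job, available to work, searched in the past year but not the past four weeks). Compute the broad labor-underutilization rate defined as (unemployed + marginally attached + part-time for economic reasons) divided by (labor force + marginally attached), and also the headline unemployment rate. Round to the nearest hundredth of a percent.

Labor force = 116.95 + 8.38 = 125.33 million.
Numerator = 8.38 + 1.33 + 2.10 = 11.81 million.
Denominator = 125.33 + 1.33 = 126.66 million.
Broad rate = 11.81 / 126.66 = 9.32%.
Headline unemployment rate = 8.38 / 125.33 = 6.69%.

Broad underutilization rate ≈ 9.32%; headline unemployment rate ≈ 6.69%.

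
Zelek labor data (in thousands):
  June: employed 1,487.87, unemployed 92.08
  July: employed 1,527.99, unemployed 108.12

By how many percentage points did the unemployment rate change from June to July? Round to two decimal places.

June: labor force = 1,487.87 + 92.08 = 1,579.95; u = 92.08/1,579.95 = 5.83%.
July: labor force = 1,527.99 + 108.12 = 1,636.11; u = 108.12/1,636.11 = 6.61%.
Change = 6.61% − 5.83% = +0.78 pp.

The unemployment rate changed by +0.78 percentage points.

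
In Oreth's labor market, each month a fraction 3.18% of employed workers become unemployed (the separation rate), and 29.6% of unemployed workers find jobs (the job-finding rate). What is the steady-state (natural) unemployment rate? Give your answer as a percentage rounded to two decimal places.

Steady-state unemployment rate ≈ 9.70%.

At steady state the flows balance: s·E = f·U, so U/(E+U) = s/(s+f).
u* = 3.18 / (3.18 + 29.6) = 3.18 / 32.78 = 9.70%.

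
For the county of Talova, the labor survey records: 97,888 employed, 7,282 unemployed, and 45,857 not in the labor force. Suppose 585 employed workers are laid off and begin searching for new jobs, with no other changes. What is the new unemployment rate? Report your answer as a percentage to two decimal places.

New unemployment rate ≈ 7.48%.

Initially, labor force = 97,888 + 7,282 = 105,170, so u = 7,282/105,170 = 6.92%.
After the change, employed falls and unemployed rises by 585; labor force unchanged → E = 97,303, U = 7,867, labor force = 105,170.
New unemployment rate = 7,867 / 105,170 = 7.48%.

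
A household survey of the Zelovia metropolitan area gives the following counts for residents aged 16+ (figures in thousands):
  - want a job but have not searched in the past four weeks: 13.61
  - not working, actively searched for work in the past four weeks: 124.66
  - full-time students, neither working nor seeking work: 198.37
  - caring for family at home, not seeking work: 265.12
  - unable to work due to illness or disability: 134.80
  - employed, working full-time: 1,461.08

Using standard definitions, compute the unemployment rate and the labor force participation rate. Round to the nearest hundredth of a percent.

Employed = 1,461.08 thousand.
Unemployed = 124.66 thousand.
Labor force = 1,461.08 + 124.66 = 1,585.74 thousand.
Not in labor force = 13.61 + 198.37 + 265.12 + 134.80 = 611.90 thousand (those not working and not actively searching are outside the labor force — including those who want a job but have given up searching).
Civilian working-age population = 1,585.74 + 611.90 = 2,197.64 thousand.
Unemployment rate = 124.66 / 1,585.74 = 7.86%.
Labor force participation rate = 1,585.74 / 2,197.64 = 72.16%.

Unemployment rate ≈ 7.86%; labor force participation rate ≈ 72.16%.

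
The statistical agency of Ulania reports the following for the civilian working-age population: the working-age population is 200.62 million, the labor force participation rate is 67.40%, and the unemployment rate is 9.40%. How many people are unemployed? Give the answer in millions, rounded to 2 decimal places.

About 12.71 million are unemployed.

Labor force = 0.6740 × 200.62 = 135.22 million.
Unemployed = 0.0940 × 135.22 ≈ 12.71 million.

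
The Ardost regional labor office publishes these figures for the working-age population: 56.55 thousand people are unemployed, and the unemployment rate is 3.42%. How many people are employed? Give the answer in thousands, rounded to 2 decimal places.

About 1,596.96 thousand are employed.

Labor force = U / u = 56.55 / 0.0342 ≈ 1,653.51 thousand.
Employed = labor force − unemployed = 1,653.51 − 56.55 = 1,596.96 thousand.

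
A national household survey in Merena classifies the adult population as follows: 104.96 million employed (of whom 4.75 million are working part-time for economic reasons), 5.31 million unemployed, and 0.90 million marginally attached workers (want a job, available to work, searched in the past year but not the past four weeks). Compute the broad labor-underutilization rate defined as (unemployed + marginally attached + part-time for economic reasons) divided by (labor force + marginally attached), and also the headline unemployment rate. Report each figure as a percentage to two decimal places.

Labor force = 104.96 + 5.31 = 110.27 million.
Numerator = 5.31 + 0.90 + 4.75 = 10.96 million.
Denominator = 110.27 + 0.90 = 111.17 million.
Broad rate = 10.96 / 111.17 = 9.86%.
Headline unemployment rate = 5.31 / 110.27 = 4.82%.

Broad underutilization rate ≈ 9.86%; headline unemployment rate ≈ 4.82%.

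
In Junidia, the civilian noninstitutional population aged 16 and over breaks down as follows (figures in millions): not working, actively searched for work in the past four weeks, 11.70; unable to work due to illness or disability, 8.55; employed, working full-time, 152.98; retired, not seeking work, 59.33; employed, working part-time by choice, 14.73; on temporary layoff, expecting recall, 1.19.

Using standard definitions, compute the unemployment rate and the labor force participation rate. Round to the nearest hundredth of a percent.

Employed = 152.98 + 14.73 = 167.71 million.
Unemployed = 11.70 + 1.19 = 12.89 million (jobless and actively searching, or on temporary layoff).
Labor force = 167.71 + 12.89 = 180.60 million.
Not in labor force = 8.55 + 59.33 = 67.88 million (those not working and not actively searching are outside the labor force).
Civilian working-age population = 180.60 + 67.88 = 248.48 million.
Unemployment rate = 12.89 / 180.60 = 7.14%.
Labor force participation rate = 180.60 / 248.48 = 72.68%.

Unemployment rate ≈ 7.14%; labor force participation rate ≈ 72.68%.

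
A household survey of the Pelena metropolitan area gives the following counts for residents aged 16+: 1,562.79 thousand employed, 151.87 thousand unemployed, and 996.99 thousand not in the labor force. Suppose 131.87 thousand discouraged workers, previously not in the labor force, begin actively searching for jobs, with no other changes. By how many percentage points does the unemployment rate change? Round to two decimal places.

Initially, labor force = 1,562.79 + 151.87 = 1,714.66 thousand, so u = 151.87/1,714.66 = 8.86%.
After the change, unemployed and labor force both rise by 131.87 → E = 1,562.79, U = 283.74, labor force = 1,846.53 thousand.
New unemployment rate = 283.74 / 1,846.53 = 15.37%.
Change = 15.37% − 8.86% = +6.51 percentage points.

The unemployment rate changes by +6.51 percentage points.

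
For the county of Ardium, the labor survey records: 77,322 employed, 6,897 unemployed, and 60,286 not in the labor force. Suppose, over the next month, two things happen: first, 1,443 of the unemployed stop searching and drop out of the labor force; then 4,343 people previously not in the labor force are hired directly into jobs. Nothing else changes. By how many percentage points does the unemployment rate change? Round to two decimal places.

The unemployment rate changes by −1.93 percentage points.

Initially, labor force = 77,322 + 6,897 = 84,219, so u = 6,897/84,219 = 8.19%.
After the first change, unemployed and labor force both fall by 1,443 → E = 77,322, U = 5,454, labor force = 82,776.
After the second change, employed and labor force both rise by 4,343; unemployed unchanged → E = 81,665, U = 5,454, labor force = 87,119.
New unemployment rate = 5,454 / 87,119 = 6.26%.
Change = 6.26% − 8.19% = −1.93 percentage points.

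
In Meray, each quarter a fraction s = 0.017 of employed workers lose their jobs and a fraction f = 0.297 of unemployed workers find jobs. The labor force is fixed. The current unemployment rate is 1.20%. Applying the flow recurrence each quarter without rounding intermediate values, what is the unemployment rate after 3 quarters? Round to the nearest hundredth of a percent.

Unemployment rate after three quarters ≈ 4.05%.

With a fixed labor force, u_{t+1} = u_t + s·(1−u_t) − f·u_t = u_t·(1−s−f) + s.
Here 1−s−f = 0.686 and s = 0.017.
u_1 = 0.012000 × 0.686 + 0.017 = 0.025232.
u_2 = 0.025232 × 0.686 + 0.017 = 0.034309.
u_3 = 0.034309 × 0.686 + 0.017 = 0.040536.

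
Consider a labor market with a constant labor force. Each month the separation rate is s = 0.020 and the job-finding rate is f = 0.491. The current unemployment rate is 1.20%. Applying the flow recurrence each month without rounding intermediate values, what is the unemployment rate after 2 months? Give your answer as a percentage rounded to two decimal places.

With a fixed labor force, u_{t+1} = u_t + s·(1−u_t) − f·u_t = u_t·(1−s−f) + s.
Here 1−s−f = 0.489 and s = 0.020.
u_1 = 0.012000 × 0.489 + 0.020 = 0.025868.
u_2 = 0.025868 × 0.489 + 0.020 = 0.032649.

Unemployment rate after two months ≈ 3.26%.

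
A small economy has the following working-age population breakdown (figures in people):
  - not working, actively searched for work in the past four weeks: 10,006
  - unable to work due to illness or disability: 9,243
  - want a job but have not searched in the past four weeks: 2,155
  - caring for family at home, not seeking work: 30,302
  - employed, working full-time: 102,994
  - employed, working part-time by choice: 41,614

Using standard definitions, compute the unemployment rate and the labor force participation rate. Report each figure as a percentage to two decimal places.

Unemployment rate ≈ 6.47%; labor force participation rate ≈ 78.76%.

Employed = 102,994 + 41,614 = 144,608.
Unemployed = 10,006.
Labor force = 144,608 + 10,006 = 154,614.
Not in labor force = 9,243 + 2,155 + 30,302 = 41,700 (those not working and not actively searching are outside the labor force — including those who want a job but have given up searching).
Civilian working-age population = 154,614 + 41,700 = 196,314.
Unemployment rate = 10,006 / 154,614 = 6.47%.
Labor force participation rate = 154,614 / 196,314 = 78.76%.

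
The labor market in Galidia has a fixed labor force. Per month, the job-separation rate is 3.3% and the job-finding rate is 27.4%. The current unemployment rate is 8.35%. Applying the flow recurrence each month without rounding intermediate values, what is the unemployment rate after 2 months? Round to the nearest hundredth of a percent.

Unemployment rate after two months ≈ 9.60%.

With a fixed labor force, u_{t+1} = u_t + s·(1−u_t) − f·u_t = u_t·(1−s−f) + s.
Here 1−s−f = 0.693 and s = 0.033.
u_1 = 0.083500 × 0.693 + 0.033 = 0.090866.
u_2 = 0.090866 × 0.693 + 0.033 = 0.095970.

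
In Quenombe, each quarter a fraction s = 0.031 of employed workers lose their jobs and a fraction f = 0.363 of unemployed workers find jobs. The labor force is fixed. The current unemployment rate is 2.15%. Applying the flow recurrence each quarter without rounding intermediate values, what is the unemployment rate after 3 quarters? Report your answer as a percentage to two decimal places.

With a fixed labor force, u_{t+1} = u_t + s·(1−u_t) − f·u_t = u_t·(1−s−f) + s.
Here 1−s−f = 0.606 and s = 0.031.
u_1 = 0.021500 × 0.606 + 0.031 = 0.044029.
u_2 = 0.044029 × 0.606 + 0.031 = 0.057682.
u_3 = 0.057682 × 0.606 + 0.031 = 0.065955.

Unemployment rate after three quarters ≈ 6.60%.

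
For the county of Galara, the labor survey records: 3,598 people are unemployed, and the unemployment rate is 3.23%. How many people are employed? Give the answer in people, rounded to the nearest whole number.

About 107,795 are employed.

Labor force = U / u = 3,598 / 0.0323 ≈ 111,393.
Employed = labor force − unemployed = 111,393 − 3,598 = 107,795.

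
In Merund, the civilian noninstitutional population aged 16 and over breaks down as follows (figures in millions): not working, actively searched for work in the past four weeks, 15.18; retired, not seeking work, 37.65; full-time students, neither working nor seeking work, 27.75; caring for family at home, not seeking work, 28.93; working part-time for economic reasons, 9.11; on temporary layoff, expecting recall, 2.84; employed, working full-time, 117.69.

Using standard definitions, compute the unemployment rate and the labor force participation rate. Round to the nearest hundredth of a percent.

Employed = 9.11 + 117.69 = 126.80 million (anyone who worked, including part-time for economic reasons, counts as employed).
Unemployed = 15.18 + 2.84 = 18.02 million (jobless and actively searching, or on temporary layoff).
Labor force = 126.80 + 18.02 = 144.82 million.
Not in labor force = 37.65 + 27.75 + 28.93 = 94.33 million (those not working and not actively searching are outside the labor force).
Civilian working-age population = 144.82 + 94.33 = 239.15 million.
Unemployment rate = 18.02 / 144.82 = 12.44%.
Labor force participation rate = 144.82 / 239.15 = 60.56%.

Unemployment rate ≈ 12.44%; labor force participation rate ≈ 60.56%.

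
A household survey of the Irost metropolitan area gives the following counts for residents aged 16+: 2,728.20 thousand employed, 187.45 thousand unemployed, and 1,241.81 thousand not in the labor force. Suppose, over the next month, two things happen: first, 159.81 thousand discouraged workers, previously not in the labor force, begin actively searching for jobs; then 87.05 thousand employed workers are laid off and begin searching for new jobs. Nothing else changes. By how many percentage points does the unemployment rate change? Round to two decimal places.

The unemployment rate changes by +7.69 percentage points.

Initially, labor force = 2,728.20 + 187.45 = 2,915.65 thousand, so u = 187.45/2,915.65 = 6.43%.
After the first change, unemployed and labor force both rise by 159.81 → E = 2,728.20, U = 347.26, labor force = 3,075.46 thousand.
After the second change, employed falls and unemployed rises by 87.05; labor force unchanged → E = 2,641.15, U = 434.31, labor force = 3,075.46 thousand.
New unemployment rate = 434.31 / 3,075.46 = 14.12%.
Change = 14.12% − 6.43% = +7.69 percentage points.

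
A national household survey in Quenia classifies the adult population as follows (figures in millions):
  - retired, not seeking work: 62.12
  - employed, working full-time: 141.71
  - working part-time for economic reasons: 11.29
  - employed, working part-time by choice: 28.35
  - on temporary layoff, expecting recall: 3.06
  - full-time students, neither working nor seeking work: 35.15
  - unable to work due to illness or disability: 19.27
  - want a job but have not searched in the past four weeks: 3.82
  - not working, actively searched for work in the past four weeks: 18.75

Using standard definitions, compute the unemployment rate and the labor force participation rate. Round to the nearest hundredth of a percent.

Unemployment rate ≈ 10.74%; labor force participation rate ≈ 62.80%.

Employed = 141.71 + 11.29 + 28.35 = 181.35 million (anyone who worked, including part-time for economic reasons, counts as employed).
Unemployed = 3.06 + 18.75 = 21.81 million (jobless and actively searching, or on temporary layoff).
Labor force = 181.35 + 21.81 = 203.16 million.
Not in labor force = 62.12 + 35.15 + 19.27 + 3.82 = 120.36 million (those not working and not actively searching are outside the labor force — including those who want a job but have given up searching).
Civilian working-age population = 203.16 + 120.36 = 323.52 million.
Unemployment rate = 21.81 / 203.16 = 10.74%.
Labor force participation rate = 203.16 / 323.52 = 62.80%.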